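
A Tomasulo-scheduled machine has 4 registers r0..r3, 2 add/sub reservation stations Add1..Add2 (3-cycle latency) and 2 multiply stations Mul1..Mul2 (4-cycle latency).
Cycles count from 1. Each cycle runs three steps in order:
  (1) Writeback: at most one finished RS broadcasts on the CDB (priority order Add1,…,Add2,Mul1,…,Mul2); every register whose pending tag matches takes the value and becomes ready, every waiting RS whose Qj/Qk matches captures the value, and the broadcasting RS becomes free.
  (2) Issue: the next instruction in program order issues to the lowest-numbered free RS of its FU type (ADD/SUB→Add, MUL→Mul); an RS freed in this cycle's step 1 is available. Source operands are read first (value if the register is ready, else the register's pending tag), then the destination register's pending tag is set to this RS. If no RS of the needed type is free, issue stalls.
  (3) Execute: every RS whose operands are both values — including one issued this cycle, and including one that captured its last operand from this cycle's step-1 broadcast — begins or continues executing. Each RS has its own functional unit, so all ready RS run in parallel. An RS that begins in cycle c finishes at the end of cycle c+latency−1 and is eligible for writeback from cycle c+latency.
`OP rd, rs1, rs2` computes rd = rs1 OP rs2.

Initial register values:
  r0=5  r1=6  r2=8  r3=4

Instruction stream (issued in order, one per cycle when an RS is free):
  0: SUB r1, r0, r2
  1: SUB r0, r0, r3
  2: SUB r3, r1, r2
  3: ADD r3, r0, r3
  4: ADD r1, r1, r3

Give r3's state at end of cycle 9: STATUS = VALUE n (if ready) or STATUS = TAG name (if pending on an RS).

STATUS = TAG Add2

cycle 1: issue SUB r1<-Add1 // r0:5,r1:Add1,r2:8,r3:4
cycle 2: issue SUB r0<-Add2 // r0:Add2,r1:Add1,r2:8,r3:4
cycle 3: stall // r0:Add2,r1:Add1,r2:8,r3:4
cycle 4: CDB Add1=-3; issue SUB r3<-Add1 // r0:Add2,r1:-3,r2:8,r3:Add1
cycle 5: CDB Add2=1; issue ADD r3<-Add2 // r0:1,r1:-3,r2:8,r3:Add2
cycle 6: stall // r0:1,r1:-3,r2:8,r3:Add2
cycle 7: CDB Add1=-11; issue ADD r1<-Add1 // r0:1,r1:Add1,r2:8,r3:Add2
cycle 8: - // r0:1,r1:Add1,r2:8,r3:Add2
cycle 9: - // r0:1,r1:Add1,r2:8,r3:Add2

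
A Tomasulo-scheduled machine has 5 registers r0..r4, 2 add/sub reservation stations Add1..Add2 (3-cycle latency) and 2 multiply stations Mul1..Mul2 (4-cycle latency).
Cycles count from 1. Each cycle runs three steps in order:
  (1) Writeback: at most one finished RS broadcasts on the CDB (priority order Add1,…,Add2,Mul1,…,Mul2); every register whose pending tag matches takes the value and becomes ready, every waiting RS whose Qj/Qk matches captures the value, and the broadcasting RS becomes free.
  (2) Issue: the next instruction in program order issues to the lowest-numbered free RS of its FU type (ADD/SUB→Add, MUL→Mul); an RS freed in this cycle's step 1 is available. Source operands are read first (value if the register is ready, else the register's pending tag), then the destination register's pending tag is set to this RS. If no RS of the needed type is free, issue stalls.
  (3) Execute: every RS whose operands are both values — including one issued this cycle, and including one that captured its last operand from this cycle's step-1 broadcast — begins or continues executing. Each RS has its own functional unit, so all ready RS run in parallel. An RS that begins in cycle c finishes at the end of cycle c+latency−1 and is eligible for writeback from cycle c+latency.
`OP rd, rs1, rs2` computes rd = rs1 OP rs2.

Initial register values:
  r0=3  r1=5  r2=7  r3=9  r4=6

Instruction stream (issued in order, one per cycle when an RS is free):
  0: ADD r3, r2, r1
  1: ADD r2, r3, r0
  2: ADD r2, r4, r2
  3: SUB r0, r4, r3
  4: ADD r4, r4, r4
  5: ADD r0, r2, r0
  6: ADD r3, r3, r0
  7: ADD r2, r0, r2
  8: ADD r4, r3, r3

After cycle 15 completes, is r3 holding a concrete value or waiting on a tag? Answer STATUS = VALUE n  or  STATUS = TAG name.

  c1: issue ADD r3<-Add1  regs: r0:3,r1:5,r2:7,r3:Add1,r4:6
  c2: issue ADD r2<-Add2  regs: r0:3,r1:5,r2:Add2,r3:Add1,r4:6
  c3: stall  regs: r0:3,r1:5,r2:Add2,r3:Add1,r4:6
  c4: CDB Add1=12; issue ADD r2<-Add1  regs: r0:3,r1:5,r2:Add1,r3:12,r4:6
  c5: stall  regs: r0:3,r1:5,r2:Add1,r3:12,r4:6
  c6: stall  regs: r0:3,r1:5,r2:Add1,r3:12,r4:6
  c7: CDB Add2=15; issue SUB r0<-Add2  regs: r0:Add2,r1:5,r2:Add1,r3:12,r4:6
  c8: stall  regs: r0:Add2,r1:5,r2:Add1,r3:12,r4:6
  c9: stall  regs: r0:Add2,r1:5,r2:Add1,r3:12,r4:6
  c10: CDB Add1=21; issue ADD r4<-Add1  regs: r0:Add2,r1:5,r2:21,r3:12,r4:Add1
  c11: CDB Add2=-6; issue ADD r0<-Add2  regs: r0:Add2,r1:5,r2:21,r3:12,r4:Add1
  c12: stall  regs: r0:Add2,r1:5,r2:21,r3:12,r4:Add1
  c13: CDB Add1=12; issue ADD r3<-Add1  regs: r0:Add2,r1:5,r2:21,r3:Add1,r4:12
  c14: CDB Add2=15; issue ADD r2<-Add2  regs: r0:15,r1:5,r2:Add2,r3:Add1,r4:12
  c15: stall  regs: r0:15,r1:5,r2:Add2,r3:Add1,r4:12

STATUS = TAG Add1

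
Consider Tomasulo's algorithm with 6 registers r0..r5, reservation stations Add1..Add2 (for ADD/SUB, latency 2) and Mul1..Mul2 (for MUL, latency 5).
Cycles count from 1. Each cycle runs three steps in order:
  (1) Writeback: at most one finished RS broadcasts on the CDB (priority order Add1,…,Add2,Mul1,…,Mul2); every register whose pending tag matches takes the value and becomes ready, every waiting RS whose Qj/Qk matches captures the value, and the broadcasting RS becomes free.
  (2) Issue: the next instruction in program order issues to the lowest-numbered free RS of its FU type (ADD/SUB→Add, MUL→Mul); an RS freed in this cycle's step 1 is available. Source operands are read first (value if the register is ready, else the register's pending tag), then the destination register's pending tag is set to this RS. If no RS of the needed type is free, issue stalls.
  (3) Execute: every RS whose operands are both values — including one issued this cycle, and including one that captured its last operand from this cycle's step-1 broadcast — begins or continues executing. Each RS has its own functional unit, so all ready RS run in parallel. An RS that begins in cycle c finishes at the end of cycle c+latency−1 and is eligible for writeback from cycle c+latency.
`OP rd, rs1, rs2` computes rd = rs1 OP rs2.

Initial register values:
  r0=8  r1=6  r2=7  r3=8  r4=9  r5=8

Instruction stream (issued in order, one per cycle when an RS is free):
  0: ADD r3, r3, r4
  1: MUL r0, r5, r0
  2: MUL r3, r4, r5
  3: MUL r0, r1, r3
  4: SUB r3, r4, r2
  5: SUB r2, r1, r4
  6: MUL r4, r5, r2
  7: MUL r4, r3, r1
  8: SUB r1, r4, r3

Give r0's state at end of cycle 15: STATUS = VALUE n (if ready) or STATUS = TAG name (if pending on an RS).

cycle 1: issue ADD r3<-Add1 // r0:8,r1:6,r2:7,r3:Add1,r4:9,r5:8
cycle 2: issue MUL r0<-Mul1 // r0:Mul1,r1:6,r2:7,r3:Add1,r4:9,r5:8
cycle 3: CDB Add1=17; issue MUL r3<-Mul2 // r0:Mul1,r1:6,r2:7,r3:Mul2,r4:9,r5:8
cycle 4: stall // r0:Mul1,r1:6,r2:7,r3:Mul2,r4:9,r5:8
cycle 5: stall // r0:Mul1,r1:6,r2:7,r3:Mul2,r4:9,r5:8
cycle 6: stall // r0:Mul1,r1:6,r2:7,r3:Mul2,r4:9,r5:8
cycle 7: CDB Mul1=64; issue MUL r0<-Mul1 // r0:Mul1,r1:6,r2:7,r3:Mul2,r4:9,r5:8
cycle 8: CDB Mul2=72; issue SUB r3<-Add1 // r0:Mul1,r1:6,r2:7,r3:Add1,r4:9,r5:8
cycle 9: issue SUB r2<-Add2 // r0:Mul1,r1:6,r2:Add2,r3:Add1,r4:9,r5:8
cycle 10: CDB Add1=2; issue MUL r4<-Mul2 // r0:Mul1,r1:6,r2:Add2,r3:2,r4:Mul2,r5:8
cycle 11: CDB Add2=-3; stall // r0:Mul1,r1:6,r2:-3,r3:2,r4:Mul2,r5:8
cycle 12: stall // r0:Mul1,r1:6,r2:-3,r3:2,r4:Mul2,r5:8
cycle 13: CDB Mul1=432; issue MUL r4<-Mul1 // r0:432,r1:6,r2:-3,r3:2,r4:Mul1,r5:8
cycle 14: issue SUB r1<-Add1 // r0:432,r1:Add1,r2:-3,r3:2,r4:Mul1,r5:8
cycle 15: - // r0:432,r1:Add1,r2:-3,r3:2,r4:Mul1,r5:8

STATUS = VALUE 432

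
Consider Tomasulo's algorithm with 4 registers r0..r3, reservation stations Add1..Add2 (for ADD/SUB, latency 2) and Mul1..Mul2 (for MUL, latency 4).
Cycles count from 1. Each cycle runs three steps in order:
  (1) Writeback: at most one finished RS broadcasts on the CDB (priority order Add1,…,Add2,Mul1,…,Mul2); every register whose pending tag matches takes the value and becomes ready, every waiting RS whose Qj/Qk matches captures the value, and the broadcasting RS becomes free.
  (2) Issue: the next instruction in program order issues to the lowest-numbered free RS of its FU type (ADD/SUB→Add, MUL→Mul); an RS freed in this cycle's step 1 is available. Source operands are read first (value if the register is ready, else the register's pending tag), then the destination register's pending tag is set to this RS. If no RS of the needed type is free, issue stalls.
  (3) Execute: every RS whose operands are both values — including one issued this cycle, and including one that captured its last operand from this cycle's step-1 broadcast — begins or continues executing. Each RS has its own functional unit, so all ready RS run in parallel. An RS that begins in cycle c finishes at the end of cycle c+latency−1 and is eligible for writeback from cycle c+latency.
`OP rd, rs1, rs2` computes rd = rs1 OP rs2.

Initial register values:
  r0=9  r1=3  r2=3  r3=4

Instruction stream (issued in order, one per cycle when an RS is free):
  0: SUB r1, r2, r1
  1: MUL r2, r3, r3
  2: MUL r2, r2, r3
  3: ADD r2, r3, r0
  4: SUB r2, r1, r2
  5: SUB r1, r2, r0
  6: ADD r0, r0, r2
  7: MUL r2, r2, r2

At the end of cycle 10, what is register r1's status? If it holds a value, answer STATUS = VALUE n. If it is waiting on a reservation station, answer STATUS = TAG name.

STATUS = VALUE -22

c1: issue SUB r1<-Add1 | r0:9,r1:Add1,r2:3,r3:4
c2: issue MUL r2<-Mul1 | r0:9,r1:Add1,r2:Mul1,r3:4
c3: CDB Add1=0; issue MUL r2<-Mul2 | r0:9,r1:0,r2:Mul2,r3:4
c4: issue ADD r2<-Add1 | r0:9,r1:0,r2:Add1,r3:4
c5: issue SUB r2<-Add2 | r0:9,r1:0,r2:Add2,r3:4
c6: CDB Add1=13; issue SUB r1<-Add1 | r0:9,r1:Add1,r2:Add2,r3:4
c7: CDB Mul1=16; stall | r0:9,r1:Add1,r2:Add2,r3:4
c8: CDB Add2=-13; issue ADD r0<-Add2 | r0:Add2,r1:Add1,r2:-13,r3:4
c9: issue MUL r2<-Mul1 | r0:Add2,r1:Add1,r2:Mul1,r3:4
c10: CDB Add1=-22 | r0:Add2,r1:-22,r2:Mul1,r3:4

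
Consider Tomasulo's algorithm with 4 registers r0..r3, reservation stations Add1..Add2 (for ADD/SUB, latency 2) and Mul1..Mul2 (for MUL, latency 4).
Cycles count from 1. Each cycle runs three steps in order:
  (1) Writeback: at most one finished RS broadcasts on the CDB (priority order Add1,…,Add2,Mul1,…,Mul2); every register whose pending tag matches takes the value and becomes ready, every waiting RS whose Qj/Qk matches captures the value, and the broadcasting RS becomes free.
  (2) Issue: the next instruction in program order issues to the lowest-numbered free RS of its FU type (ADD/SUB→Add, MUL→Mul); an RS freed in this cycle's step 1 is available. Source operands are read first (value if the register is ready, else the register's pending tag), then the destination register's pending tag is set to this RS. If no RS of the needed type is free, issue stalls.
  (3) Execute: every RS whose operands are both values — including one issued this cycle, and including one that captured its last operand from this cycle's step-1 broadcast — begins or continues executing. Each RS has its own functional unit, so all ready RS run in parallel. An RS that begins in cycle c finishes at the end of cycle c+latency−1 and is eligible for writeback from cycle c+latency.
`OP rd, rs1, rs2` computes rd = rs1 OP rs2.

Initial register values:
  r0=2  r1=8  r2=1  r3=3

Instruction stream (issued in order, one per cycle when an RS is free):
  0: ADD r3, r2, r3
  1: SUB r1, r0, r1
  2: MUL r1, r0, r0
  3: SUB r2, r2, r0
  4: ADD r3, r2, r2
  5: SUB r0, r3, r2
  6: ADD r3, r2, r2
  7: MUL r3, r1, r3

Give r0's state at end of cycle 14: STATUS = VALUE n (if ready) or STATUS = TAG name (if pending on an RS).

c1: issue ADD r3<-Add1 | r0:2,r1:8,r2:1,r3:Add1
c2: issue SUB r1<-Add2 | r0:2,r1:Add2,r2:1,r3:Add1
c3: CDB Add1=4; issue MUL r1<-Mul1 | r0:2,r1:Mul1,r2:1,r3:4
c4: CDB Add2=-6; issue SUB r2<-Add1 | r0:2,r1:Mul1,r2:Add1,r3:4
c5: issue ADD r3<-Add2 | r0:2,r1:Mul1,r2:Add1,r3:Add2
c6: CDB Add1=-1; issue SUB r0<-Add1 | r0:Add1,r1:Mul1,r2:-1,r3:Add2
c7: CDB Mul1=4; stall | r0:Add1,r1:4,r2:-1,r3:Add2
c8: CDB Add2=-2; issue ADD r3<-Add2 | r0:Add1,r1:4,r2:-1,r3:Add2
c9: issue MUL r3<-Mul1 | r0:Add1,r1:4,r2:-1,r3:Mul1
c10: CDB Add1=-1 | r0:-1,r1:4,r2:-1,r3:Mul1
c11: CDB Add2=-2 | r0:-1,r1:4,r2:-1,r3:Mul1
c12: - | r0:-1,r1:4,r2:-1,r3:Mul1
c13: - | r0:-1,r1:4,r2:-1,r3:Mul1
c14: - | r0:-1,r1:4,r2:-1,r3:Mul1

STATUS = VALUE -1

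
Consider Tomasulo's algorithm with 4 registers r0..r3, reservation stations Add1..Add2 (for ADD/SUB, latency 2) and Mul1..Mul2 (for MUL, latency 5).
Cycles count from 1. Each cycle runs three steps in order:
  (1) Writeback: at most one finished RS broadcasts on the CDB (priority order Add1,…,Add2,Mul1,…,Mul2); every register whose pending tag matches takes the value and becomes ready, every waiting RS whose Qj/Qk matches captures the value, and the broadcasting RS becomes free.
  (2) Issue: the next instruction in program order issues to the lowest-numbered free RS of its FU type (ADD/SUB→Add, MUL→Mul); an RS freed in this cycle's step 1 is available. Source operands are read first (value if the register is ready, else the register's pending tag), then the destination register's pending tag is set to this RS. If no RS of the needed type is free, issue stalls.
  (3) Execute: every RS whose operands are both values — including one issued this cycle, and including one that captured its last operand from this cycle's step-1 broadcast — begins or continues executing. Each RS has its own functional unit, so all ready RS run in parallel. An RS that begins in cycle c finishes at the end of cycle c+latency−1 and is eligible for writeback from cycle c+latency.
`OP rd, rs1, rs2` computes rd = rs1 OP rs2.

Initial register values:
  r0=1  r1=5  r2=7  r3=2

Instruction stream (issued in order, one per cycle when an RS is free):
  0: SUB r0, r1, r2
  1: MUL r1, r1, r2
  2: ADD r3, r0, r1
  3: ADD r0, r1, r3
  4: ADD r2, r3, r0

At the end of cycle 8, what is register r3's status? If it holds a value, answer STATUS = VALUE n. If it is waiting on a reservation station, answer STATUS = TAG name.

STATUS = TAG Add1

cycle 1: issue SUB r0<-Add1 // r0:Add1,r1:5,r2:7,r3:2
cycle 2: issue MUL r1<-Mul1 // r0:Add1,r1:Mul1,r2:7,r3:2
cycle 3: CDB Add1=-2; issue ADD r3<-Add1 // r0:-2,r1:Mul1,r2:7,r3:Add1
cycle 4: issue ADD r0<-Add2 // r0:Add2,r1:Mul1,r2:7,r3:Add1
cycle 5: stall // r0:Add2,r1:Mul1,r2:7,r3:Add1
cycle 6: stall // r0:Add2,r1:Mul1,r2:7,r3:Add1
cycle 7: CDB Mul1=35; stall // r0:Add2,r1:35,r2:7,r3:Add1
cycle 8: stall // r0:Add2,r1:35,r2:7,r3:Add1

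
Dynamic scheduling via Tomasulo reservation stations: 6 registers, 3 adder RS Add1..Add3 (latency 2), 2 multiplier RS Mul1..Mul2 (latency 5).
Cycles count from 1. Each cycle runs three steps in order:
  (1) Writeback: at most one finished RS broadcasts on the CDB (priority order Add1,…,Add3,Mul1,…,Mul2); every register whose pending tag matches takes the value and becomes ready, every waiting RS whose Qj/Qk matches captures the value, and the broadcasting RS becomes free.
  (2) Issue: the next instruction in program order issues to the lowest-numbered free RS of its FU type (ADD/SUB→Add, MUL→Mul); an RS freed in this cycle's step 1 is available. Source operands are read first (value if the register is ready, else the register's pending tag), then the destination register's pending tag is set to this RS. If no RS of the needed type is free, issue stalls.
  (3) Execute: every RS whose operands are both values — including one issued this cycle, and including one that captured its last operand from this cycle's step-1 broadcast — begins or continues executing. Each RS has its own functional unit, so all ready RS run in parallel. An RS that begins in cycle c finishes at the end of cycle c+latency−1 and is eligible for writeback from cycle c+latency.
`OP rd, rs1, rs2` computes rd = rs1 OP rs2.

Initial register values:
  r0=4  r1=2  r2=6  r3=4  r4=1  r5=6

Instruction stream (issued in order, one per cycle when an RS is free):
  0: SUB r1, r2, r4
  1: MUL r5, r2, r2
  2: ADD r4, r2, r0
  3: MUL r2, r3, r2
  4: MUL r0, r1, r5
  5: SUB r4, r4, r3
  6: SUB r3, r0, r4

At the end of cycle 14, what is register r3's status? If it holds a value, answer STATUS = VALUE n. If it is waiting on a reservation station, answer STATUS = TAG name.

  c1: issue SUB r1<-Add1  regs: r0:4,r1:Add1,r2:6,r3:4,r4:1,r5:6
  c2: issue MUL r5<-Mul1  regs: r0:4,r1:Add1,r2:6,r3:4,r4:1,r5:Mul1
  c3: CDB Add1=5; issue ADD r4<-Add1  regs: r0:4,r1:5,r2:6,r3:4,r4:Add1,r5:Mul1
  c4: issue MUL r2<-Mul2  regs: r0:4,r1:5,r2:Mul2,r3:4,r4:Add1,r5:Mul1
  c5: CDB Add1=10; stall  regs: r0:4,r1:5,r2:Mul2,r3:4,r4:10,r5:Mul1
  c6: stall  regs: r0:4,r1:5,r2:Mul2,r3:4,r4:10,r5:Mul1
  c7: CDB Mul1=36; issue MUL r0<-Mul1  regs: r0:Mul1,r1:5,r2:Mul2,r3:4,r4:10,r5:36
  c8: issue SUB r4<-Add1  regs: r0:Mul1,r1:5,r2:Mul2,r3:4,r4:Add1,r5:36
  c9: CDB Mul2=24; issue SUB r3<-Add2  regs: r0:Mul1,r1:5,r2:24,r3:Add2,r4:Add1,r5:36
  c10: CDB Add1=6  regs: r0:Mul1,r1:5,r2:24,r3:Add2,r4:6,r5:36
  c11: -  regs: r0:Mul1,r1:5,r2:24,r3:Add2,r4:6,r5:36
  c12: CDB Mul1=180  regs: r0:180,r1:5,r2:24,r3:Add2,r4:6,r5:36
  c13: -  regs: r0:180,r1:5,r2:24,r3:Add2,r4:6,r5:36
  c14: CDB Add2=174  regs: r0:180,r1:5,r2:24,r3:174,r4:6,r5:36

STATUS = VALUE 174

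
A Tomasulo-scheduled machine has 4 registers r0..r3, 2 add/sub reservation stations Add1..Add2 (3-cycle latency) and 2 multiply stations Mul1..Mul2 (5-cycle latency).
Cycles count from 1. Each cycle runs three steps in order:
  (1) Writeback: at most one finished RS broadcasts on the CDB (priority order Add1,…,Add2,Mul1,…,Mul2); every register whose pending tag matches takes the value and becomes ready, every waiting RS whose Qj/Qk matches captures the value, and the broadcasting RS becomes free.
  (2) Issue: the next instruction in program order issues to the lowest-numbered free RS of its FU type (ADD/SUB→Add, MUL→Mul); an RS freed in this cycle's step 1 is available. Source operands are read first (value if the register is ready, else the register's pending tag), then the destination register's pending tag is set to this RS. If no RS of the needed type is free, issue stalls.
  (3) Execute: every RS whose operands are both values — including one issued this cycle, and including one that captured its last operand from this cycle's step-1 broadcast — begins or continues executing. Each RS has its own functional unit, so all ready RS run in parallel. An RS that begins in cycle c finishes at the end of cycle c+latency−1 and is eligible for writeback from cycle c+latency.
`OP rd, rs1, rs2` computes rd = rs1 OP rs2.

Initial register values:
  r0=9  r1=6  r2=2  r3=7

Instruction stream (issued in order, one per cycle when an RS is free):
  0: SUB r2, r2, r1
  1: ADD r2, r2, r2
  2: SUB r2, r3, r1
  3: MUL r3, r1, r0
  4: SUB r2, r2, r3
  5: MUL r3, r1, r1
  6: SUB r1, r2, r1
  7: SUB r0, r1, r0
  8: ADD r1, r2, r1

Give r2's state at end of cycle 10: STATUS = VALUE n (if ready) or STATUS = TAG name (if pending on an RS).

STATUS = TAG Add1

c1: issue SUB r2<-Add1 | r0:9,r1:6,r2:Add1,r3:7
c2: issue ADD r2<-Add2 | r0:9,r1:6,r2:Add2,r3:7
c3: stall | r0:9,r1:6,r2:Add2,r3:7
c4: CDB Add1=-4; issue SUB r2<-Add1 | r0:9,r1:6,r2:Add1,r3:7
c5: issue MUL r3<-Mul1 | r0:9,r1:6,r2:Add1,r3:Mul1
c6: stall | r0:9,r1:6,r2:Add1,r3:Mul1
c7: CDB Add1=1; issue SUB r2<-Add1 | r0:9,r1:6,r2:Add1,r3:Mul1
c8: CDB Add2=-8; issue MUL r3<-Mul2 | r0:9,r1:6,r2:Add1,r3:Mul2
c9: issue SUB r1<-Add2 | r0:9,r1:Add2,r2:Add1,r3:Mul2
c10: CDB Mul1=54; stall | r0:9,r1:Add2,r2:Add1,r3:Mul2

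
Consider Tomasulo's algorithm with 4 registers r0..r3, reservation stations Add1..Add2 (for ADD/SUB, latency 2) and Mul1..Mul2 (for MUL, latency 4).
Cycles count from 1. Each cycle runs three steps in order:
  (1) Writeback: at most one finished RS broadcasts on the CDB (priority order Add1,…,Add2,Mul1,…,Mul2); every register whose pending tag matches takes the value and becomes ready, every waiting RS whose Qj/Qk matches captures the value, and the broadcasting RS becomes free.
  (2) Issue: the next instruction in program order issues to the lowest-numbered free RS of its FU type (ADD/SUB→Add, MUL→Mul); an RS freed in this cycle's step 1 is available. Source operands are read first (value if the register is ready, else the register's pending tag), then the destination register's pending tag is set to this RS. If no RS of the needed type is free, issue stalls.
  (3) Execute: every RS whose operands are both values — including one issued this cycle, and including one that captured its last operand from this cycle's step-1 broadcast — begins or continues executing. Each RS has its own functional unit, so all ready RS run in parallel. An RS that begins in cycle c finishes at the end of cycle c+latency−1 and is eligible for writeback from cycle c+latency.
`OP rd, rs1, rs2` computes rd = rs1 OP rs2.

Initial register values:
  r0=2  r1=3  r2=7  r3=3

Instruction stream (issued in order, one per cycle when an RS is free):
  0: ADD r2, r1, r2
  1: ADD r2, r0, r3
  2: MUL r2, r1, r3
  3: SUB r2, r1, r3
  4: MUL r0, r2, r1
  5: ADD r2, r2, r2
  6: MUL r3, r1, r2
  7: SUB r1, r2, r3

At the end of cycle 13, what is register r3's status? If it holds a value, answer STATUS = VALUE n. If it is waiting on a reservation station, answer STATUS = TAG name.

STATUS = VALUE 0

c1: issue ADD r2<-Add1 | r0:2,r1:3,r2:Add1,r3:3
c2: issue ADD r2<-Add2 | r0:2,r1:3,r2:Add2,r3:3
c3: CDB Add1=10; issue MUL r2<-Mul1 | r0:2,r1:3,r2:Mul1,r3:3
c4: CDB Add2=5; issue SUB r2<-Add1 | r0:2,r1:3,r2:Add1,r3:3
c5: issue MUL r0<-Mul2 | r0:Mul2,r1:3,r2:Add1,r3:3
c6: CDB Add1=0; issue ADD r2<-Add1 | r0:Mul2,r1:3,r2:Add1,r3:3
c7: CDB Mul1=9; issue MUL r3<-Mul1 | r0:Mul2,r1:3,r2:Add1,r3:Mul1
c8: CDB Add1=0; issue SUB r1<-Add1 | r0:Mul2,r1:Add1,r2:0,r3:Mul1
c9: - | r0:Mul2,r1:Add1,r2:0,r3:Mul1
c10: CDB Mul2=0 | r0:0,r1:Add1,r2:0,r3:Mul1
c11: - | r0:0,r1:Add1,r2:0,r3:Mul1
c12: CDB Mul1=0 | r0:0,r1:Add1,r2:0,r3:0
c13: - | r0:0,r1:Add1,r2:0,r3:0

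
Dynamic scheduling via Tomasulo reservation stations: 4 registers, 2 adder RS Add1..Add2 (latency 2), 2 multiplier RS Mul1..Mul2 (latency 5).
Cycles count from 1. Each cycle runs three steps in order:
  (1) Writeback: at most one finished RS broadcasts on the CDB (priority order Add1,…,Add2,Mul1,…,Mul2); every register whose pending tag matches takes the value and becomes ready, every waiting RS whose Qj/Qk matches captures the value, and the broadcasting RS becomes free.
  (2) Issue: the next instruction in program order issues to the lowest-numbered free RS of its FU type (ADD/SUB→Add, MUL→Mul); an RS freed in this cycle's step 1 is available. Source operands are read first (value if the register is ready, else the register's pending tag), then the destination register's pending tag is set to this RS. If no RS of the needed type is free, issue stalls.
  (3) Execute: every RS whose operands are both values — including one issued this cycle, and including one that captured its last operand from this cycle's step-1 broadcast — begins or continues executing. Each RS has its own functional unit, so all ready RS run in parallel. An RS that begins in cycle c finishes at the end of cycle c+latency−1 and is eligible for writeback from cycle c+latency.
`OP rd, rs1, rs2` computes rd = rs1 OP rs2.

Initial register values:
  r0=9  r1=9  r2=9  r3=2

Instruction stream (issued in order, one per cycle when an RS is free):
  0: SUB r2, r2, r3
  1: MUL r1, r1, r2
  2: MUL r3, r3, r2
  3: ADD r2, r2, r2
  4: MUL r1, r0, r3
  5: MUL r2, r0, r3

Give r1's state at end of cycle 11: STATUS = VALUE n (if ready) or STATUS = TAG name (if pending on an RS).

  c1: issue SUB r2<-Add1  regs: r0:9,r1:9,r2:Add1,r3:2
  c2: issue MUL r1<-Mul1  regs: r0:9,r1:Mul1,r2:Add1,r3:2
  c3: CDB Add1=7; issue MUL r3<-Mul2  regs: r0:9,r1:Mul1,r2:7,r3:Mul2
  c4: issue ADD r2<-Add1  regs: r0:9,r1:Mul1,r2:Add1,r3:Mul2
  c5: stall  regs: r0:9,r1:Mul1,r2:Add1,r3:Mul2
  c6: CDB Add1=14; stall  regs: r0:9,r1:Mul1,r2:14,r3:Mul2
  c7: stall  regs: r0:9,r1:Mul1,r2:14,r3:Mul2
  c8: CDB Mul1=63; issue MUL r1<-Mul1  regs: r0:9,r1:Mul1,r2:14,r3:Mul2
  c9: CDB Mul2=14; issue MUL r2<-Mul2  regs: r0:9,r1:Mul1,r2:Mul2,r3:14
  c10: -  regs: r0:9,r1:Mul1,r2:Mul2,r3:14
  c11: -  regs: r0:9,r1:Mul1,r2:Mul2,r3:14

STATUS = TAG Mul1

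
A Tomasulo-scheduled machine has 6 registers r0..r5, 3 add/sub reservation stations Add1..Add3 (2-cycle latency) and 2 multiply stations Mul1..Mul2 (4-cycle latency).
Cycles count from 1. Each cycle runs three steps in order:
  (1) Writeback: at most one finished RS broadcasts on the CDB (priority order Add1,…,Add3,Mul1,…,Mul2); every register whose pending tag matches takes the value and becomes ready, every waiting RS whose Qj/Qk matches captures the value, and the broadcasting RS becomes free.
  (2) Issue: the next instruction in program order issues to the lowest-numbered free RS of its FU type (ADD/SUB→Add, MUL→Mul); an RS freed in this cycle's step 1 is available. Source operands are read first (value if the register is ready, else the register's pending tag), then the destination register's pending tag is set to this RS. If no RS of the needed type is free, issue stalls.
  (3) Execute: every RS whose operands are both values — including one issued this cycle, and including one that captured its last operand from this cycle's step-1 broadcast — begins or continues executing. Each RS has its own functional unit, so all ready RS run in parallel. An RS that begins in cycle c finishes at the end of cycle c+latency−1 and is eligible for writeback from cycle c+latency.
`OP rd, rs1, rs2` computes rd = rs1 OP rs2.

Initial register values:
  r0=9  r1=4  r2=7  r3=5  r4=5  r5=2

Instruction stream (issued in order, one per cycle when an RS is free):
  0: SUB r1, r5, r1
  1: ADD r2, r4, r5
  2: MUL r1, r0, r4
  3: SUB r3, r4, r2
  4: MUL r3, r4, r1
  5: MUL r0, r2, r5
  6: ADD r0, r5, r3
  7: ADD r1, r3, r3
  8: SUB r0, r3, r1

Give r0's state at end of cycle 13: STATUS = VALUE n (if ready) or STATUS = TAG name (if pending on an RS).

STATUS = TAG Add3

c1: issue SUB r1<-Add1 | r0:9,r1:Add1,r2:7,r3:5,r4:5,r5:2
c2: issue ADD r2<-Add2 | r0:9,r1:Add1,r2:Add2,r3:5,r4:5,r5:2
c3: CDB Add1=-2; issue MUL r1<-Mul1 | r0:9,r1:Mul1,r2:Add2,r3:5,r4:5,r5:2
c4: CDB Add2=7; issue SUB r3<-Add1 | r0:9,r1:Mul1,r2:7,r3:Add1,r4:5,r5:2
c5: issue MUL r3<-Mul2 | r0:9,r1:Mul1,r2:7,r3:Mul2,r4:5,r5:2
c6: CDB Add1=-2; stall | r0:9,r1:Mul1,r2:7,r3:Mul2,r4:5,r5:2
c7: CDB Mul1=45; issue MUL r0<-Mul1 | r0:Mul1,r1:45,r2:7,r3:Mul2,r4:5,r5:2
c8: issue ADD r0<-Add1 | r0:Add1,r1:45,r2:7,r3:Mul2,r4:5,r5:2
c9: issue ADD r1<-Add2 | r0:Add1,r1:Add2,r2:7,r3:Mul2,r4:5,r5:2
c10: issue SUB r0<-Add3 | r0:Add3,r1:Add2,r2:7,r3:Mul2,r4:5,r5:2
c11: CDB Mul1=14 | r0:Add3,r1:Add2,r2:7,r3:Mul2,r4:5,r5:2
c12: CDB Mul2=225 | r0:Add3,r1:Add2,r2:7,r3:225,r4:5,r5:2
c13: - | r0:Add3,r1:Add2,r2:7,r3:225,r4:5,r5:2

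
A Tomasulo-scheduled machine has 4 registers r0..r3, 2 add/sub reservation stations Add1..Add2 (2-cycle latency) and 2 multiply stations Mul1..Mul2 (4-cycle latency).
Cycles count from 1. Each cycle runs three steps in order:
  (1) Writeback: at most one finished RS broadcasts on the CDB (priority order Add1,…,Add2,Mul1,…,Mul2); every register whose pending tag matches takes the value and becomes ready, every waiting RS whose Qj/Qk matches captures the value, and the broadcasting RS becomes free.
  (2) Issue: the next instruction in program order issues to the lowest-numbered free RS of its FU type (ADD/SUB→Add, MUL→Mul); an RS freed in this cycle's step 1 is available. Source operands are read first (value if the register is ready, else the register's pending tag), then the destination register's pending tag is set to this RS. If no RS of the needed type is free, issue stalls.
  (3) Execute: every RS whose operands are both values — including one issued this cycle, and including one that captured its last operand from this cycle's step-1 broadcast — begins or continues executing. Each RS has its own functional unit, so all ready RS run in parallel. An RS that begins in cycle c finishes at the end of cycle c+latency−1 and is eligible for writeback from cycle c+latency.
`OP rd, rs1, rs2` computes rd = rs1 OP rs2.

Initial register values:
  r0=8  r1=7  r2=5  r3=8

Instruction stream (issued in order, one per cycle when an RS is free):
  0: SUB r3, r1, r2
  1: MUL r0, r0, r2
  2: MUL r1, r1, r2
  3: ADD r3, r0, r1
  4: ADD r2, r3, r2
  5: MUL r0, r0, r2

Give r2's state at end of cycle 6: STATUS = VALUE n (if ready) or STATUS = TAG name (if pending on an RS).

  c1: issue SUB r3<-Add1  regs: r0:8,r1:7,r2:5,r3:Add1
  c2: issue MUL r0<-Mul1  regs: r0:Mul1,r1:7,r2:5,r3:Add1
  c3: CDB Add1=2; issue MUL r1<-Mul2  regs: r0:Mul1,r1:Mul2,r2:5,r3:2
  c4: issue ADD r3<-Add1  regs: r0:Mul1,r1:Mul2,r2:5,r3:Add1
  c5: issue ADD r2<-Add2  regs: r0:Mul1,r1:Mul2,r2:Add2,r3:Add1
  c6: CDB Mul1=40; issue MUL r0<-Mul1  regs: r0:Mul1,r1:Mul2,r2:Add2,r3:Add1

STATUS = TAG Add2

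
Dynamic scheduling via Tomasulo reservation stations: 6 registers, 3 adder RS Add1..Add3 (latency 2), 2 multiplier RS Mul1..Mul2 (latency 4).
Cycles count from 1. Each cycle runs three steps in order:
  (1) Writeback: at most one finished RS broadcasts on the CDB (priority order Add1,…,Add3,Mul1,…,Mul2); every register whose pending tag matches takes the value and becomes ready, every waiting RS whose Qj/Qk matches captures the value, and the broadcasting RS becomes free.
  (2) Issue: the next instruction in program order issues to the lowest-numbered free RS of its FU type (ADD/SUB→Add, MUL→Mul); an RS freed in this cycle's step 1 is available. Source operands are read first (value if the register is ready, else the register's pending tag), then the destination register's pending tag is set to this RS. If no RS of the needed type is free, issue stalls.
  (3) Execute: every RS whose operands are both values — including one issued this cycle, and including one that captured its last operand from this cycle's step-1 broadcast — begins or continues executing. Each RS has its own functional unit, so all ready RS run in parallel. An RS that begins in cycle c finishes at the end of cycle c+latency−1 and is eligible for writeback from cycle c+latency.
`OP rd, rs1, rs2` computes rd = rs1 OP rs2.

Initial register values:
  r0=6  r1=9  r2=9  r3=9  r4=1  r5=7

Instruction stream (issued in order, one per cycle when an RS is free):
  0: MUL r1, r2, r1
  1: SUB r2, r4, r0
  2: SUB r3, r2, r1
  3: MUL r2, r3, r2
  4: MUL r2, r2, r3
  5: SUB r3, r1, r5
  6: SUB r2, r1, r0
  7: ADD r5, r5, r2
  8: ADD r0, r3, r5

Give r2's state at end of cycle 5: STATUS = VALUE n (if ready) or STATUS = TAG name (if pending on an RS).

STATUS = TAG Mul1

c1: issue MUL r1<-Mul1 | r0:6,r1:Mul1,r2:9,r3:9,r4:1,r5:7
c2: issue SUB r2<-Add1 | r0:6,r1:Mul1,r2:Add1,r3:9,r4:1,r5:7
c3: issue SUB r3<-Add2 | r0:6,r1:Mul1,r2:Add1,r3:Add2,r4:1,r5:7
c4: CDB Add1=-5; issue MUL r2<-Mul2 | r0:6,r1:Mul1,r2:Mul2,r3:Add2,r4:1,r5:7
c5: CDB Mul1=81; issue MUL r2<-Mul1 | r0:6,r1:81,r2:Mul1,r3:Add2,r4:1,r5:7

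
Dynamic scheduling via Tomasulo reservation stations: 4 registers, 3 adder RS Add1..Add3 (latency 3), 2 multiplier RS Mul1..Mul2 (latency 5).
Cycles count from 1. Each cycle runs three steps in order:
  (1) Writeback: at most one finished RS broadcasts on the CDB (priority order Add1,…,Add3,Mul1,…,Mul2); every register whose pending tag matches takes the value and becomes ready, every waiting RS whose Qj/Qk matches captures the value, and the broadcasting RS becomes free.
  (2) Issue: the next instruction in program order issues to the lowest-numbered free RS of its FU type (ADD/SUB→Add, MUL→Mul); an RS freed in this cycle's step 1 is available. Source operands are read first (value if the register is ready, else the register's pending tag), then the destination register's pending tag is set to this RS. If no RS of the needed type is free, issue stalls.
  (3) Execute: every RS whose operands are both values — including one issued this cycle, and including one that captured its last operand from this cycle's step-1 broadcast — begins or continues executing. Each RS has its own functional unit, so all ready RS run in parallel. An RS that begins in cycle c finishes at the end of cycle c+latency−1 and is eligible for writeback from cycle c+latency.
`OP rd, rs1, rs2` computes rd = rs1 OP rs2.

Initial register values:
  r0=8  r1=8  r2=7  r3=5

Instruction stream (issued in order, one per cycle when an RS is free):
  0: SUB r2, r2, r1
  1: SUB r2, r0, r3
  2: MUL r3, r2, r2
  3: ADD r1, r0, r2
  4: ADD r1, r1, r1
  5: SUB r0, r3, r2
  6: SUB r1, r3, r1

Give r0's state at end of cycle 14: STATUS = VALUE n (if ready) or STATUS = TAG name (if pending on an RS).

c1: issue SUB r2<-Add1 | r0:8,r1:8,r2:Add1,r3:5
c2: issue SUB r2<-Add2 | r0:8,r1:8,r2:Add2,r3:5
c3: issue MUL r3<-Mul1 | r0:8,r1:8,r2:Add2,r3:Mul1
c4: CDB Add1=-1; issue ADD r1<-Add1 | r0:8,r1:Add1,r2:Add2,r3:Mul1
c5: CDB Add2=3; issue ADD r1<-Add2 | r0:8,r1:Add2,r2:3,r3:Mul1
c6: issue SUB r0<-Add3 | r0:Add3,r1:Add2,r2:3,r3:Mul1
c7: stall | r0:Add3,r1:Add2,r2:3,r3:Mul1
c8: CDB Add1=11; issue SUB r1<-Add1 | r0:Add3,r1:Add1,r2:3,r3:Mul1
c9: - | r0:Add3,r1:Add1,r2:3,r3:Mul1
c10: CDB Mul1=9 | r0:Add3,r1:Add1,r2:3,r3:9
c11: CDB Add2=22 | r0:Add3,r1:Add1,r2:3,r3:9
c12: - | r0:Add3,r1:Add1,r2:3,r3:9
c13: CDB Add3=6 | r0:6,r1:Add1,r2:3,r3:9
c14: CDB Add1=-13 | r0:6,r1:-13,r2:3,r3:9

STATUS = VALUE 6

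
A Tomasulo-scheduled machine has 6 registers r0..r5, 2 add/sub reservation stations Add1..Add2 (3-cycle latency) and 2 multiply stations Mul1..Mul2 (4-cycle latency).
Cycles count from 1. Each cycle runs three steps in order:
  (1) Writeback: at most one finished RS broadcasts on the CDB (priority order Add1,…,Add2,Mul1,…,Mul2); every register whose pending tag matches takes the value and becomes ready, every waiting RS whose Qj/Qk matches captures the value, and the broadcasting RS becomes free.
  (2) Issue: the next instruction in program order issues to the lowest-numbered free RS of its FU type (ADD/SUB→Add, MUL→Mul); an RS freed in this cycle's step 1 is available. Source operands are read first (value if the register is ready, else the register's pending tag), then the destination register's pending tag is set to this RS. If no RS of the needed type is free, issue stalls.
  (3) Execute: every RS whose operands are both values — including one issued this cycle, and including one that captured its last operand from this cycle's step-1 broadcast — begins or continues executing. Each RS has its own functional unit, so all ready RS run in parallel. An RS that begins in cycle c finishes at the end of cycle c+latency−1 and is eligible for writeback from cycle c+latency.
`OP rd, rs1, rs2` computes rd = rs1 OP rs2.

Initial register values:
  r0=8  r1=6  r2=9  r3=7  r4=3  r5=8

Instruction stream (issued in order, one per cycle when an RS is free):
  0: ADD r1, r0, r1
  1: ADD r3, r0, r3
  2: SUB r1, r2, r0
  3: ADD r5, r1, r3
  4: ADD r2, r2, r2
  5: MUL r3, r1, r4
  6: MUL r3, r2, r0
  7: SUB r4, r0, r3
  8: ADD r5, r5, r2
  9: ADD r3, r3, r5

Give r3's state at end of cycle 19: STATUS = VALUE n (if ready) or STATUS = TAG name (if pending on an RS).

STATUS = VALUE 178

cycle 1: issue ADD r1<-Add1 // r0:8,r1:Add1,r2:9,r3:7,r4:3,r5:8
cycle 2: issue ADD r3<-Add2 // r0:8,r1:Add1,r2:9,r3:Add2,r4:3,r5:8
cycle 3: stall // r0:8,r1:Add1,r2:9,r3:Add2,r4:3,r5:8
cycle 4: CDB Add1=14; issue SUB r1<-Add1 // r0:8,r1:Add1,r2:9,r3:Add2,r4:3,r5:8
cycle 5: CDB Add2=15; issue ADD r5<-Add2 // r0:8,r1:Add1,r2:9,r3:15,r4:3,r5:Add2
cycle 6: stall // r0:8,r1:Add1,r2:9,r3:15,r4:3,r5:Add2
cycle 7: CDB Add1=1; issue ADD r2<-Add1 // r0:8,r1:1,r2:Add1,r3:15,r4:3,r5:Add2
cycle 8: issue MUL r3<-Mul1 // r0:8,r1:1,r2:Add1,r3:Mul1,r4:3,r5:Add2
cycle 9: issue MUL r3<-Mul2 // r0:8,r1:1,r2:Add1,r3:Mul2,r4:3,r5:Add2
cycle 10: CDB Add1=18; issue SUB r4<-Add1 // r0:8,r1:1,r2:18,r3:Mul2,r4:Add1,r5:Add2
cycle 11: CDB Add2=16; issue ADD r5<-Add2 // r0:8,r1:1,r2:18,r3:Mul2,r4:Add1,r5:Add2
cycle 12: CDB Mul1=3; stall // r0:8,r1:1,r2:18,r3:Mul2,r4:Add1,r5:Add2
cycle 13: stall // r0:8,r1:1,r2:18,r3:Mul2,r4:Add1,r5:Add2
cycle 14: CDB Add2=34; issue ADD r3<-Add2 // r0:8,r1:1,r2:18,r3:Add2,r4:Add1,r5:34
cycle 15: CDB Mul2=144 // r0:8,r1:1,r2:18,r3:Add2,r4:Add1,r5:34
cycle 16: - // r0:8,r1:1,r2:18,r3:Add2,r4:Add1,r5:34
cycle 17: - // r0:8,r1:1,r2:18,r3:Add2,r4:Add1,r5:34
cycle 18: CDB Add1=-136 // r0:8,r1:1,r2:18,r3:Add2,r4:-136,r5:34
cycle 19: CDB Add2=178 // r0:8,r1:1,r2:18,r3:178,r4:-136,r5:34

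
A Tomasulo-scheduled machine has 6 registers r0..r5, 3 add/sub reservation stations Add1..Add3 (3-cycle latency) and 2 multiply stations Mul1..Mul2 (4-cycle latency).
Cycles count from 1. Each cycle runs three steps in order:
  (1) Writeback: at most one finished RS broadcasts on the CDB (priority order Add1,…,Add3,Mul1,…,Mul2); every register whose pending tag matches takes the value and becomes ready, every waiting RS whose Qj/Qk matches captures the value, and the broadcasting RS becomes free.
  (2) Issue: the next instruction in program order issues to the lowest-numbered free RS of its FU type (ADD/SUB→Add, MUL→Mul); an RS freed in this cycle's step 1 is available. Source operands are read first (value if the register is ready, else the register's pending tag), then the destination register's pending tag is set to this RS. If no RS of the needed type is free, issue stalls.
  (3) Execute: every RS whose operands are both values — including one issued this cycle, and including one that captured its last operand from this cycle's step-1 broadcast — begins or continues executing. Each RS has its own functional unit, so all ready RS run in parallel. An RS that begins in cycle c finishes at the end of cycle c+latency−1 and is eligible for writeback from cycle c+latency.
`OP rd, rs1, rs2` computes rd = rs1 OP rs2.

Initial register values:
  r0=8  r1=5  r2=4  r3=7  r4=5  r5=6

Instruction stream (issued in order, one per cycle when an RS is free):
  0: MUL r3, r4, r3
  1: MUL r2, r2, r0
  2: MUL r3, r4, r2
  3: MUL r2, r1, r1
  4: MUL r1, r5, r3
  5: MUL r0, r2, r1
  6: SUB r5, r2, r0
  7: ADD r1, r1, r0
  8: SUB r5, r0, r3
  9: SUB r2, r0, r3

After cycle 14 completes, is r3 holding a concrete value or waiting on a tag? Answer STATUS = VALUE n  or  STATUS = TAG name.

  c1: issue MUL r3<-Mul1  regs: r0:8,r1:5,r2:4,r3:Mul1,r4:5,r5:6
  c2: issue MUL r2<-Mul2  regs: r0:8,r1:5,r2:Mul2,r3:Mul1,r4:5,r5:6
  c3: stall  regs: r0:8,r1:5,r2:Mul2,r3:Mul1,r4:5,r5:6
  c4: stall  regs: r0:8,r1:5,r2:Mul2,r3:Mul1,r4:5,r5:6
  c5: CDB Mul1=35; issue MUL r3<-Mul1  regs: r0:8,r1:5,r2:Mul2,r3:Mul1,r4:5,r5:6
  c6: CDB Mul2=32; issue MUL r2<-Mul2  regs: r0:8,r1:5,r2:Mul2,r3:Mul1,r4:5,r5:6
  c7: stall  regs: r0:8,r1:5,r2:Mul2,r3:Mul1,r4:5,r5:6
  c8: stall  regs: r0:8,r1:5,r2:Mul2,r3:Mul1,r4:5,r5:6
  c9: stall  regs: r0:8,r1:5,r2:Mul2,r3:Mul1,r4:5,r5:6
  c10: CDB Mul1=160; issue MUL r1<-Mul1  regs: r0:8,r1:Mul1,r2:Mul2,r3:160,r4:5,r5:6
  c11: CDB Mul2=25; issue MUL r0<-Mul2  regs: r0:Mul2,r1:Mul1,r2:25,r3:160,r4:5,r5:6
  c12: issue SUB r5<-Add1  regs: r0:Mul2,r1:Mul1,r2:25,r3:160,r4:5,r5:Add1
  c13: issue ADD r1<-Add2  regs: r0:Mul2,r1:Add2,r2:25,r3:160,r4:5,r5:Add1
  c14: CDB Mul1=960; issue SUB r5<-Add3  regs: r0:Mul2,r1:Add2,r2:25,r3:160,r4:5,r5:Add3

STATUS = VALUE 160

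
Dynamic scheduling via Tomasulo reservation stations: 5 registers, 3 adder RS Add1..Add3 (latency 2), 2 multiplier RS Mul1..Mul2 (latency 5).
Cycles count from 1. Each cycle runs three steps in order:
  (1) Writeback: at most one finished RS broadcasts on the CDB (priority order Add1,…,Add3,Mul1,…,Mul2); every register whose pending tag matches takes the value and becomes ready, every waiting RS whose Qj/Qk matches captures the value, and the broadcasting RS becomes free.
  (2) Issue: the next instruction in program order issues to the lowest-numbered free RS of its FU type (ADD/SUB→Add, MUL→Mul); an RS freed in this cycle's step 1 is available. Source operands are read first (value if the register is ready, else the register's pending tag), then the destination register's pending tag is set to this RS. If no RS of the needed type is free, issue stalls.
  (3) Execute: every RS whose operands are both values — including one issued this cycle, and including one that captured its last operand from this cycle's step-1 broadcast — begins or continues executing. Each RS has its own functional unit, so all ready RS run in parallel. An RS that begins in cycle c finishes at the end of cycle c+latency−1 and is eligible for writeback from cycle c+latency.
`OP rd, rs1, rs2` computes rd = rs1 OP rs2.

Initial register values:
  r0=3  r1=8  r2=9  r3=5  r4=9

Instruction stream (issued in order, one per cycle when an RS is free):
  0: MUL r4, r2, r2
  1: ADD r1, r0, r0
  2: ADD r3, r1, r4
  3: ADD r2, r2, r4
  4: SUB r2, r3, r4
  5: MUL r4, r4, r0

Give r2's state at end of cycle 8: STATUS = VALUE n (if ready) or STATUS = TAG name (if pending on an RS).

cycle 1: issue MUL r4<-Mul1 // r0:3,r1:8,r2:9,r3:5,r4:Mul1
cycle 2: issue ADD r1<-Add1 // r0:3,r1:Add1,r2:9,r3:5,r4:Mul1
cycle 3: issue ADD r3<-Add2 // r0:3,r1:Add1,r2:9,r3:Add2,r4:Mul1
cycle 4: CDB Add1=6; issue ADD r2<-Add1 // r0:3,r1:6,r2:Add1,r3:Add2,r4:Mul1
cycle 5: issue SUB r2<-Add3 // r0:3,r1:6,r2:Add3,r3:Add2,r4:Mul1
cycle 6: CDB Mul1=81; issue MUL r4<-Mul1 // r0:3,r1:6,r2:Add3,r3:Add2,r4:Mul1
cycle 7: - // r0:3,r1:6,r2:Add3,r3:Add2,r4:Mul1
cycle 8: CDB Add1=90 // r0:3,r1:6,r2:Add3,r3:Add2,r4:Mul1

STATUS = TAG Add3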